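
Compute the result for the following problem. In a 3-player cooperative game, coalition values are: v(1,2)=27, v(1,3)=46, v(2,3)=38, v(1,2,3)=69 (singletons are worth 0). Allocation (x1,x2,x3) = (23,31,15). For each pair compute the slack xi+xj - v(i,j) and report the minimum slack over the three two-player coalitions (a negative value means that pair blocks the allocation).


Step 1: Slack for coalition (1,2): x1+x2 - v12 = 54 - 27 = 27
Step 2: Slack for coalition (1,3): x1+x3 - v13 = 38 - 46 = -8
Step 3: Slack for coalition (2,3): x2+x3 - v23 = 46 - 38 = 8
Step 4: Minimum slack = min(27, -8, 8) = -8, attained by (1,3); coalition (1,3) can block (slack < 0), so the allocation is not in the core

-8


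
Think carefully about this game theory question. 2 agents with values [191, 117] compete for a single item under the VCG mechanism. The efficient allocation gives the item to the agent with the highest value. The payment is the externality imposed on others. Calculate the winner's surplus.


Step 1: The winner is the agent with the highest value: agent 0 with value 191
Step 2: Values of other agents: [117]
Step 3: VCG payment = max of others' values = 117
Step 4: Surplus = 191 - 117 = 74

74


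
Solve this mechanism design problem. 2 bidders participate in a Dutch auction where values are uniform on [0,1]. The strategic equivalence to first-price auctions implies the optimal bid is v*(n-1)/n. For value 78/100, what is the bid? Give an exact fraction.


Step 1: Dutch auctions are strategically equivalent to first-price auctions
Step 2: The equilibrium bid is b(v) = v*(n-1)/n
Step 3: b = 39/50 * 1/2
Step 4: b = 39/100

39/100


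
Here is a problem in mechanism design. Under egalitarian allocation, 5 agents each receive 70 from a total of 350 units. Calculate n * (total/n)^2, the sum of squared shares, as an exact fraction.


Step 1: Each agent's share = 350/5 = 70
Step 2: Square of each share = (70)^2 = 4900
Step 3: Sum of squares = 5 * 4900 = 24500

24500


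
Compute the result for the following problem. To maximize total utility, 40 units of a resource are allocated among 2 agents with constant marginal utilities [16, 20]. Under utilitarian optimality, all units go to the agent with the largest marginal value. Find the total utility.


Step 1: The marginal utilities are [16, 20]
Step 2: The highest marginal utility is 20
Step 3: All 40 units go to that agent
Step 4: Total utility = 20 * 40 = 800

800


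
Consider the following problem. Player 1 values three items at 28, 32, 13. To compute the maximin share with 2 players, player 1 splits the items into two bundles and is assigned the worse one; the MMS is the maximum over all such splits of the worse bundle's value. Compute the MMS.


Step 1: Item values = 28, 32, 13
Step 2: Enumerate all 2-bundle partitions and take the smaller bundle:
  Partition 1: {28} vs {32,13} -> bundles 28, 45; min = 28
  Partition 2: {32} vs {28,13} -> bundles 32, 41; min = 32
  Partition 3: {13} vs {28,32} -> bundles 13, 60; min = 13
Step 3: MMS = max(28, 32, 13) = 32

32


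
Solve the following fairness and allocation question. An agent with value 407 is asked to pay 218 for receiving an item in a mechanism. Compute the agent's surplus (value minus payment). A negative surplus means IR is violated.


Step 1: Surplus = value - payment = 407 - 218 = 189
Step 2: IR is satisfied (surplus >= 0)

189


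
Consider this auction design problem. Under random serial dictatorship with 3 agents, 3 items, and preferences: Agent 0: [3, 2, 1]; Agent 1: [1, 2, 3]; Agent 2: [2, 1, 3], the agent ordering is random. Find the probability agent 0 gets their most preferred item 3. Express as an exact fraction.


Step 1: Agent 0 wants item 3
Step 2: There are 6 possible orderings of agents
Step 3: In 6 orderings, agent 0 gets item 3
Step 4: Probability = 6/6 = 1

1


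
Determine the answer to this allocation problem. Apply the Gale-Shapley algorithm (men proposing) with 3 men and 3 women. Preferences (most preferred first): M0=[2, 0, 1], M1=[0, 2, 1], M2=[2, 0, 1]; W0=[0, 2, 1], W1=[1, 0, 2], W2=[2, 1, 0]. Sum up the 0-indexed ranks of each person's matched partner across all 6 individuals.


Step 1: Run Gale-Shapley (men propose, women hold best offer):
  M0 proposes to W2; she accepts
  M1 proposes to W0; she accepts
  M2 proposes to W2; she switches from M0
  M0 proposes to W0; she switches from M1
  M1 proposes to W2; rejected
  M1 proposes to W1; she accepts
Step 2: Final matching: W0-M0, W1-M1, W2-M2
Step 3: 0-indexed ranks (man's rank of his match, then woman's): 1 + 0 + 2 + 0 + 0 + 0
Step 4: Total rank sum = 3

3


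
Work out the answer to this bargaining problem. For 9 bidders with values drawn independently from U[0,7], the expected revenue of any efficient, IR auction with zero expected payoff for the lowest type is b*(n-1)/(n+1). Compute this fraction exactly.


Step 1: By Revenue Equivalence, expected revenue = b*(n-1)/(n+1)
Step 2: Substituting n = 9, b = 7
Step 3: Revenue = 7*(9-1)/(9+1) = 7*8/10
Step 4: Revenue = 56/10 = 28/5

28/5


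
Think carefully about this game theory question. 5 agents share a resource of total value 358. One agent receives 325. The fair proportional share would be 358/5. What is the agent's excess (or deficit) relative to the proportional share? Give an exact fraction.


Step 1: Proportional share = 358/5
Step 2: Agent's actual allocation = 325
Step 3: Excess = 325 - 358/5 = 1267/5

1267/5


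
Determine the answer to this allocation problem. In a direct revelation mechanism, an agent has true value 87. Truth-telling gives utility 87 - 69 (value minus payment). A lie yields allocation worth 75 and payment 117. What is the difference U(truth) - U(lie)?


Step 1: U(truth) = value - payment = 87 - 69 = 18
Step 2: U(lie) = allocation - payment = 75 - 117 = -42
Step 3: IC gap = 18 - (-42) = 60

60


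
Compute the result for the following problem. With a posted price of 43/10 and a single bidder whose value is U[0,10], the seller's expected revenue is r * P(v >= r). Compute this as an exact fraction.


Step 1: Posted price r = 43/10, value support [0,10]
Step 2: P(v >= r) = (10 - 43/10)/10 = 57/100
Step 3: Expected revenue = r * P(v >= r) = 43/10 * 57/100
Step 4: Revenue = 2451/1000

2451/1000


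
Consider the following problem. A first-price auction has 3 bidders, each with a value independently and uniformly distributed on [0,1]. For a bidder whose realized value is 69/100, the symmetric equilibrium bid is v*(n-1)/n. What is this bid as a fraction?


Step 1: The symmetric BNE bidding function is b(v) = v * (n-1) / n
Step 2: Substitute v = 69/100 and n = 3
Step 3: b = 69/100 * 2/3
Step 4: b = 23/50

23/50


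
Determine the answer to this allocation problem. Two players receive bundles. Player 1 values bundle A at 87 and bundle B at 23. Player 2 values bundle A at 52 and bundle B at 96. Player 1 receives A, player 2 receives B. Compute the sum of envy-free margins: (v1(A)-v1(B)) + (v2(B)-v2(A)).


Step 1: Player 1's margin = v1(A) - v1(B) = 87 - 23 = 64
Step 2: Player 2's margin = v2(B) - v2(A) = 96 - 52 = 44
Step 3: Total margin = 64 + 44 = 108

108


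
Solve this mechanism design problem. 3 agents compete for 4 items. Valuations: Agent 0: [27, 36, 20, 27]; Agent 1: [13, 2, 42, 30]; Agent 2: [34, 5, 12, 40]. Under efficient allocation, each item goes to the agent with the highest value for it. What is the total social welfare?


Step 1: For each item, find the maximum value among all agents.
Step 2: Item 0 -> Agent 2 (value 34)
Step 3: Item 1 -> Agent 0 (value 36)
Step 4: Item 2 -> Agent 1 (value 42)
Step 5: Item 3 -> Agent 2 (value 40)
Step 6: Total welfare = 34 + 36 + 42 + 40 = 152

152


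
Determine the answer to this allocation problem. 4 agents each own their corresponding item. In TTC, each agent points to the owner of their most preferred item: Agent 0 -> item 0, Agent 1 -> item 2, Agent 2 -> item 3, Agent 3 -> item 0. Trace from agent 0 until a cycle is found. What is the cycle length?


Step 1: Trace the pointer graph from agent 0: 0 -> 0
Step 2: A cycle is detected when we revisit agent 0
Step 3: The cycle is: 0 -> 0
Step 4: Cycle length = 1

1


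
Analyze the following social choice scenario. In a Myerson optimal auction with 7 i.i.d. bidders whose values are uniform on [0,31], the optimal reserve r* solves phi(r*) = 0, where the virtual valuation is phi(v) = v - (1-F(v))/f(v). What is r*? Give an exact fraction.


Step 1: For U[0,31], F(v) = v/31 and f(v) = 1/31
Step 2: phi(v) = v - (1 - v/31)/(1/31) = v - (31 - v) = 2v - 31
Step 3: Set phi(r*) = 0: 2r* - 31 = 0
Step 4: r* = 31/2 (the number of bidders n = 7 does not enter)

31/2


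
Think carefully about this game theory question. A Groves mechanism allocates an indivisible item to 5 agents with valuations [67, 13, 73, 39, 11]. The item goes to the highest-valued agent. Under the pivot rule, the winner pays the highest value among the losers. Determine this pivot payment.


Step 1: The efficient winner is agent 2 with value 73
Step 2: Other agents' values: [67, 13, 39, 11]
Step 3: Pivot payment = max(others) = 67
Step 4: The winner pays 67

67


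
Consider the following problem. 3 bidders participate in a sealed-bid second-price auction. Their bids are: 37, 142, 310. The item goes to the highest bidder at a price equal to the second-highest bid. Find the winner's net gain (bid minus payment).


Step 1: Sort bids in descending order: 310, 142, 37
Step 2: The winning bid is the highest: 310
Step 3: The payment equals the second-highest bid: 142
Step 4: Surplus = winner's bid - payment = 310 - 142 = 168

168


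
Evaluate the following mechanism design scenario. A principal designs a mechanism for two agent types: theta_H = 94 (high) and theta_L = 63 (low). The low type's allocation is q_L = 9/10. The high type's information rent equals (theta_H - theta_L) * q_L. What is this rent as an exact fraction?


Step 1: theta_H - theta_L = 94 - 63 = 31
Step 2: Information rent = (theta_H - theta_L) * q_L
Step 3: = 31 * 9/10
Step 4: = 279/10

279/10


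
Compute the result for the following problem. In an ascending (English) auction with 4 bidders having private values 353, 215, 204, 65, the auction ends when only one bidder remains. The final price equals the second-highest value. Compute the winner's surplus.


Step 1: Identify the highest value: 353
Step 2: Identify the second-highest value: 215
Step 3: The final price = second-highest value = 215
Step 4: Surplus = 353 - 215 = 138

138


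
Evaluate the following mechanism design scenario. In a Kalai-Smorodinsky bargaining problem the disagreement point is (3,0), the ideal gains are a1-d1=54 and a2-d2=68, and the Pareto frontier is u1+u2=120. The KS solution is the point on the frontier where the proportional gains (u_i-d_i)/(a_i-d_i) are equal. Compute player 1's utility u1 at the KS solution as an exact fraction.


Step 1: At the KS point, (u1-d1)/r1 = (u2-d2)/r2 = t and u1+u2 = 120
Step 2: u1 = d1 + r1*t and u2 = d2 + r2*t, so (d1 + r1*t) + (d2 + r2*t) = 120
Step 3: t = (120 - 3 - 0)/(54 + 68) = 117/122
Step 4: u1 = d1 + r1*t = 3 + 54 * 117/122 = 3342/61
Step 5: (Check: u2 = d2 + r2*t = 3978/61; u1+u2 = 3342/61 + 3978/61 = 120, on the frontier.)

3342/61


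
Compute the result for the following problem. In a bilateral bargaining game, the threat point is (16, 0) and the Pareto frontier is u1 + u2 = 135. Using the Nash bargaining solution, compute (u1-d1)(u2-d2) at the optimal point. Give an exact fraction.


Step 1: The Nash solution splits surplus symmetrically above the disagreement point
Step 2: u1 = (total + d1 - d2)/2 = (135 + 16 - 0)/2 = 151/2
Step 3: u2 = (total - d1 + d2)/2 = (135 - 16 + 0)/2 = 119/2
Step 4: Nash product = (151/2 - 16) * (119/2 - 0)
Step 5: = 119/2 * 119/2 = 14161/4

14161/4


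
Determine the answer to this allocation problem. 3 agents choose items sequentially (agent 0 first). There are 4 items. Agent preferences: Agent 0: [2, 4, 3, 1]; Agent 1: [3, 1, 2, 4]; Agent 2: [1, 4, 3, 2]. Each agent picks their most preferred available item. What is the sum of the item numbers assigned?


Step 1: Agent 0 picks item 2
Step 2: Agent 1 picks item 3
Step 3: Agent 2 picks item 1
Step 4: Sum = 2 + 3 + 1 = 6

6


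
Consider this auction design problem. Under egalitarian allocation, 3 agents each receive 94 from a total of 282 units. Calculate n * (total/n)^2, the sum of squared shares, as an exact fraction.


Step 1: Each agent's share = 282/3 = 94
Step 2: Square of each share = (94)^2 = 8836
Step 3: Sum of squares = 3 * 8836 = 26508

26508


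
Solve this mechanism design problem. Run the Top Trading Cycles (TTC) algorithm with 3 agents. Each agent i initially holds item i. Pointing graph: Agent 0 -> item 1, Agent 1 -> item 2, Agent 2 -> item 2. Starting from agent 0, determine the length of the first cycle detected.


Step 1: Trace the pointer graph from agent 0: 0 -> 1 -> 2 -> 2
Step 2: A cycle is detected when we revisit agent 2
Step 3: The cycle is: 2 -> 2
Step 4: Cycle length = 1

1


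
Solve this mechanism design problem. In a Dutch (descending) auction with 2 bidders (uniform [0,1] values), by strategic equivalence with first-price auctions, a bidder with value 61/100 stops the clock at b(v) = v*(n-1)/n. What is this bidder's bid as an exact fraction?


Step 1: Dutch auctions are strategically equivalent to first-price auctions
Step 2: The equilibrium bid is b(v) = v*(n-1)/n
Step 3: b = 61/100 * 1/2
Step 4: b = 61/200

61/200


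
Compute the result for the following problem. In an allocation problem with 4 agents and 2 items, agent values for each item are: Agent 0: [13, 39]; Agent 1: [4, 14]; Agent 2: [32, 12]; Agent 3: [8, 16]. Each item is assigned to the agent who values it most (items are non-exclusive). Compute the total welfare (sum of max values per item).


Step 1: For each item, find the maximum value among all agents.
Step 2: Item 0 -> Agent 2 (value 32)
Step 3: Item 1 -> Agent 0 (value 39)
Step 4: Total welfare = 32 + 39 = 71

71


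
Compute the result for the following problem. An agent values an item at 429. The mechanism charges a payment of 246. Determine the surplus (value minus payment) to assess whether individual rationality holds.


Step 1: Surplus = value - payment = 429 - 246 = 183
Step 2: IR is satisfied (surplus >= 0)

183


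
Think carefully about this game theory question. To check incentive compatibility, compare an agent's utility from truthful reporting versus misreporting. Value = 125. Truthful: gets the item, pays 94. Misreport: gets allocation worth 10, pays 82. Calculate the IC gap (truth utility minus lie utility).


Step 1: U(truth) = value - payment = 125 - 94 = 31
Step 2: U(lie) = allocation - payment = 10 - 82 = -72
Step 3: IC gap = 31 - (-72) = 103

103


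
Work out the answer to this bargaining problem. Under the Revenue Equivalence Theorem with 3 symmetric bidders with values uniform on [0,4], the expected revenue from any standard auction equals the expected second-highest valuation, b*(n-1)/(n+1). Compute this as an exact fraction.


Step 1: By Revenue Equivalence, expected revenue = b*(n-1)/(n+1)
Step 2: Substituting n = 3, b = 4
Step 3: Revenue = 4*(3-1)/(3+1) = 4*2/4
Step 4: Revenue = 8/4 = 2

2


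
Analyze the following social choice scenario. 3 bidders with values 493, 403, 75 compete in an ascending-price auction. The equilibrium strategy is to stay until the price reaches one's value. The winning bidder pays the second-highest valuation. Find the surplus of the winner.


Step 1: Identify the highest value: 493
Step 2: Identify the second-highest value: 403
Step 3: The final price = second-highest value = 403
Step 4: Surplus = 493 - 403 = 90

90


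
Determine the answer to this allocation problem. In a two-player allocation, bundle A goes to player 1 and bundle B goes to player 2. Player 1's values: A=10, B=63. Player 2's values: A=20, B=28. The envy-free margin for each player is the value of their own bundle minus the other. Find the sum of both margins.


Step 1: Player 1's margin = v1(A) - v1(B) = 10 - 63 = -53
Step 2: Player 2's margin = v2(B) - v2(A) = 28 - 20 = 8
Step 3: Total margin = -53 + 8 = -45

-45


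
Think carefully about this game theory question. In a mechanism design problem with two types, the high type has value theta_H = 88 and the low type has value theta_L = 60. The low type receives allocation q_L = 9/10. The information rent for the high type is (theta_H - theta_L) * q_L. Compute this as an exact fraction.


Step 1: theta_H - theta_L = 88 - 60 = 28
Step 2: Information rent = (theta_H - theta_L) * q_L
Step 3: = 28 * 9/10
Step 4: = 126/5

126/5


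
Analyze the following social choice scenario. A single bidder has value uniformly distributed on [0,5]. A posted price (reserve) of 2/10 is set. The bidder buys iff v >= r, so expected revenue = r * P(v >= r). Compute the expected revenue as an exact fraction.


Step 1: Posted price r = 1/5, value support [0,5]
Step 2: P(v >= r) = (5 - 1/5)/5 = 24/25
Step 3: Expected revenue = r * P(v >= r) = 1/5 * 24/25
Step 4: Revenue = 24/125

24/125


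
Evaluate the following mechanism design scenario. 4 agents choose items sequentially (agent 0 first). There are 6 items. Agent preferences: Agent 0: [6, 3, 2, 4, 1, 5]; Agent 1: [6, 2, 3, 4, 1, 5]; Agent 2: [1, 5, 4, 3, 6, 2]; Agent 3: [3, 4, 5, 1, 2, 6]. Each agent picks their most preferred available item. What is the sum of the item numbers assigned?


Step 1: Agent 0 picks item 6
Step 2: Agent 1 picks item 2
Step 3: Agent 2 picks item 1
Step 4: Agent 3 picks item 3
Step 5: Sum = 6 + 2 + 1 + 3 = 12

12


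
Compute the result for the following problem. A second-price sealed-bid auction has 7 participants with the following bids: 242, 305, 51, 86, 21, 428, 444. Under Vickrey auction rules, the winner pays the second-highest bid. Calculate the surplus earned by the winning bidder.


Step 1: Sort bids in descending order: 444, 428, 305, 242, 86, 51, 21
Step 2: The winning bid is the highest: 444
Step 3: The payment equals the second-highest bid: 428
Step 4: Surplus = winner's bid - payment = 444 - 428 = 16

16


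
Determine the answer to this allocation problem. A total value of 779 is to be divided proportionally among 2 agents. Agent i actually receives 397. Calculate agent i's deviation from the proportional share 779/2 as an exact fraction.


Step 1: Proportional share = 779/2
Step 2: Agent's actual allocation = 397
Step 3: Excess = 397 - 779/2 = 15/2

15/2


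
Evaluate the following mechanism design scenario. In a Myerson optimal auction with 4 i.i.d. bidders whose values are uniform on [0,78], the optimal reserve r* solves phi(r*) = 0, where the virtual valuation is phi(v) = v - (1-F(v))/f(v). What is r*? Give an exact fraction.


Step 1: For U[0,78], F(v) = v/78 and f(v) = 1/78
Step 2: phi(v) = v - (1 - v/78)/(1/78) = v - (78 - v) = 2v - 78
Step 3: Set phi(r*) = 0: 2r* - 78 = 0
Step 4: r* = 78/2 = 39 (the number of bidders n = 4 does not enter)

39


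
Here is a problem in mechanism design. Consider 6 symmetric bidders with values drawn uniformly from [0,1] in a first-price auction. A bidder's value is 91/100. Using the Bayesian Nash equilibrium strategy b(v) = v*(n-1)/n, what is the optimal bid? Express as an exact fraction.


Step 1: The symmetric BNE bidding function is b(v) = v * (n-1) / n
Step 2: Substitute v = 91/100 and n = 6
Step 3: b = 91/100 * 5/6
Step 4: b = 91/120

91/120


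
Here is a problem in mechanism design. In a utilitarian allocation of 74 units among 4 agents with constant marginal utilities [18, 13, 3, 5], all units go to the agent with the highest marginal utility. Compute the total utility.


Step 1: The marginal utilities are [18, 13, 3, 5]
Step 2: The highest marginal utility is 18
Step 3: All 74 units go to that agent
Step 4: Total utility = 18 * 74 = 1332

1332


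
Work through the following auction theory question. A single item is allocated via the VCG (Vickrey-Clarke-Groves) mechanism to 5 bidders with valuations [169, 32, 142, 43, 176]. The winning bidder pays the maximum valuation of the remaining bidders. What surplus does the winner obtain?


Step 1: The winner is the agent with the highest value: agent 4 with value 176
Step 2: Values of other agents: [169, 32, 142, 43]
Step 3: VCG payment = max of others' values = 169
Step 4: Surplus = 176 - 169 = 7

7


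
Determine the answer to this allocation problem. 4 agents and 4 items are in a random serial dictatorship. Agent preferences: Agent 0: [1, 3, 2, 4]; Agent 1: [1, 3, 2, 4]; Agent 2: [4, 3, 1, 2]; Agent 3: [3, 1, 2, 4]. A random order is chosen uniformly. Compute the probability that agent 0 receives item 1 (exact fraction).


Step 1: Agent 0 wants item 1
Step 2: There are 24 possible orderings of agents
Step 3: In 12 orderings, agent 0 gets item 1
Step 4: Probability = 12/24 = 1/2

1/2


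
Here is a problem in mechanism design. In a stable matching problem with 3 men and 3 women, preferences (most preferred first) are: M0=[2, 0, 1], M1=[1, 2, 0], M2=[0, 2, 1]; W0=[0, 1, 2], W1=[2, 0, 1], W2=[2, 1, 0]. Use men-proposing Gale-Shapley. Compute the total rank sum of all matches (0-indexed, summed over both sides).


Step 1: Run Gale-Shapley (men propose, women hold best offer):
  M0 proposes to W2; she accepts
  M1 proposes to W1; she accepts
  M2 proposes to W0; she accepts
Step 2: Final matching: W0-M2, W1-M1, W2-M0
Step 3: 0-indexed ranks (man's rank of his match, then woman's): 0 + 2 + 0 + 2 + 0 + 2
Step 4: Total rank sum = 6

6


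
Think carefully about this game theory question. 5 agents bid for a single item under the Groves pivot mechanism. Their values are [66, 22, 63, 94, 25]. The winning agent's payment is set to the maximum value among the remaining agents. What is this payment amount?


Step 1: The efficient winner is agent 3 with value 94
Step 2: Other agents' values: [66, 22, 63, 25]
Step 3: Pivot payment = max(others) = 66
Step 4: The winner pays 66

66


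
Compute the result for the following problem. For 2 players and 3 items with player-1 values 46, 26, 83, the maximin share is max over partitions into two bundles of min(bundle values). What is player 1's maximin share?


Step 1: Item values = 46, 26, 83
Step 2: Enumerate all 2-bundle partitions and take the smaller bundle:
  Partition 1: {46} vs {26,83} -> bundles 46, 109; min = 46
  Partition 2: {26} vs {46,83} -> bundles 26, 129; min = 26
  Partition 3: {83} vs {46,26} -> bundles 83, 72; min = 72
Step 3: MMS = max(46, 26, 72) = 72

72


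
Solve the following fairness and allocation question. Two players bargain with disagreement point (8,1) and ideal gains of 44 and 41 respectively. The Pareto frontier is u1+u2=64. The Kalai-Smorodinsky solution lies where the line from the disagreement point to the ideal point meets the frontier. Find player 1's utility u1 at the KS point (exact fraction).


Step 1: At the KS point, (u1-d1)/r1 = (u2-d2)/r2 = t and u1+u2 = 64
Step 2: u1 = d1 + r1*t and u2 = d2 + r2*t, so (d1 + r1*t) + (d2 + r2*t) = 64
Step 3: t = (64 - 8 - 1)/(44 + 41) = 55/85 = 11/17
Step 4: u1 = d1 + r1*t = 8 + 44 * 11/17 = 620/17
Step 5: (Check: u2 = d2 + r2*t = 468/17; u1+u2 = 620/17 + 468/17 = 64, on the frontier.)

620/17


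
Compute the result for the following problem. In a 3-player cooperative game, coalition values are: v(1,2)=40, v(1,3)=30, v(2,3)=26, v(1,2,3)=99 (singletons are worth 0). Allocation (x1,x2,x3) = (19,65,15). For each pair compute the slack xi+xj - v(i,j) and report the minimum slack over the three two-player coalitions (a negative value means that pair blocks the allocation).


Step 1: Slack for coalition (1,2): x1+x2 - v12 = 84 - 40 = 44
Step 2: Slack for coalition (1,3): x1+x3 - v13 = 34 - 30 = 4
Step 3: Slack for coalition (2,3): x2+x3 - v23 = 80 - 26 = 54
Step 4: Minimum slack = min(44, 4, 54) = 4, attained by (1,3); no pair can gain by deviating, so the allocation is in the core

4


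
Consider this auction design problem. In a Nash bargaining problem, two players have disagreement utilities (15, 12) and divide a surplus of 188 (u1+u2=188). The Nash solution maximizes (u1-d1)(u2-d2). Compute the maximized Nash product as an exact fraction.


Step 1: The Nash solution splits surplus symmetrically above the disagreement point
Step 2: u1 = (total + d1 - d2)/2 = (188 + 15 - 12)/2 = 191/2
Step 3: u2 = (total - d1 + d2)/2 = (188 - 15 + 12)/2 = 185/2
Step 4: Nash product = (191/2 - 15) * (185/2 - 12)
Step 5: = 161/2 * 161/2 = 25921/4

25921/4


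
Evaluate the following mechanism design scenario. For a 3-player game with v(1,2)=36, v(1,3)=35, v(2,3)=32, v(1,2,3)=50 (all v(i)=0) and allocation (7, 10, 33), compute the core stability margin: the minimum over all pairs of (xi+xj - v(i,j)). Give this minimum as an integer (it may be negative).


Step 1: Slack for coalition (1,2): x1+x2 - v12 = 17 - 36 = -19
Step 2: Slack for coalition (1,3): x1+x3 - v13 = 40 - 35 = 5
Step 3: Slack for coalition (2,3): x2+x3 - v23 = 43 - 32 = 11
Step 4: Minimum slack = min(-19, 5, 11) = -19, attained by (1,2); coalition (1,2) can block (slack < 0), so the allocation is not in the core

-19


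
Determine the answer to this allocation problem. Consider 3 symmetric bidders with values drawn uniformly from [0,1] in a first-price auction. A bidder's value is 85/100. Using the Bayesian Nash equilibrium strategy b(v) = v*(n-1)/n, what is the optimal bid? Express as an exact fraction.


Step 1: The symmetric BNE bidding function is b(v) = v * (n-1) / n
Step 2: Substitute v = 17/20 and n = 3
Step 3: b = 17/20 * 2/3
Step 4: b = 17/30

17/30


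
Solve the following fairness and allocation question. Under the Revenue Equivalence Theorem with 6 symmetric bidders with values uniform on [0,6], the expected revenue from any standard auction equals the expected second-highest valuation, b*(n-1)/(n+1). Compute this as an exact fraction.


Step 1: By Revenue Equivalence, expected revenue = b*(n-1)/(n+1)
Step 2: Substituting n = 6, b = 6
Step 3: Revenue = 6*(6-1)/(6+1) = 6*5/7
Step 4: Revenue = 30/7

30/7


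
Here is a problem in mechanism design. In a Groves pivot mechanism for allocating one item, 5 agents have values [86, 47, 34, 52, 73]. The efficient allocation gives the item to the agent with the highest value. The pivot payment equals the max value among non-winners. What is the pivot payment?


Step 1: The efficient winner is agent 0 with value 86
Step 2: Other agents' values: [47, 34, 52, 73]
Step 3: Pivot payment = max(others) = 73
Step 4: The winner pays 73

73


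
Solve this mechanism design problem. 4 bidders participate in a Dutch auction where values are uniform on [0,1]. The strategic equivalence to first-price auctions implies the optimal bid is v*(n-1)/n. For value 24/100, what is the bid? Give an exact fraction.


Step 1: Dutch auctions are strategically equivalent to first-price auctions
Step 2: The equilibrium bid is b(v) = v*(n-1)/n
Step 3: b = 6/25 * 3/4
Step 4: b = 9/50

9/50


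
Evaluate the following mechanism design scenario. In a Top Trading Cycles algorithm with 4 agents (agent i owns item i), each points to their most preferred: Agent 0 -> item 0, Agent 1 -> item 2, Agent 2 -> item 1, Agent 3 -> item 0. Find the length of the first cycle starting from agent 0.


Step 1: Trace the pointer graph from agent 0: 0 -> 0
Step 2: A cycle is detected when we revisit agent 0
Step 3: The cycle is: 0 -> 0
Step 4: Cycle length = 1

1


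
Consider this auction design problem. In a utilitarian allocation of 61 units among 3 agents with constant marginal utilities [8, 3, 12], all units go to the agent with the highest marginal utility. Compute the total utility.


Step 1: The marginal utilities are [8, 3, 12]
Step 2: The highest marginal utility is 12
Step 3: All 61 units go to that agent
Step 4: Total utility = 12 * 61 = 732

732


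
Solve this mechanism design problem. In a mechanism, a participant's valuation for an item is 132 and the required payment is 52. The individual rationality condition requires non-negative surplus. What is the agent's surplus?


Step 1: Surplus = value - payment = 132 - 52 = 80
Step 2: IR is satisfied (surplus >= 0)

80


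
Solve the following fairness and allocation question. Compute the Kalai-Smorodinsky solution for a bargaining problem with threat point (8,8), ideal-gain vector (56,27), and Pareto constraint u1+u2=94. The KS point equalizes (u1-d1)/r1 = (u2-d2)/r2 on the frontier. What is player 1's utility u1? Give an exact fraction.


Step 1: At the KS point, (u1-d1)/r1 = (u2-d2)/r2 = t and u1+u2 = 94
Step 2: u1 = d1 + r1*t and u2 = d2 + r2*t, so (d1 + r1*t) + (d2 + r2*t) = 94
Step 3: t = (94 - 8 - 8)/(56 + 27) = 78/83
Step 4: u1 = d1 + r1*t = 8 + 56 * 78/83 = 5032/83
Step 5: (Check: u2 = d2 + r2*t = 2770/83; u1+u2 = 5032/83 + 2770/83 = 94, on the frontier.)

5032/83


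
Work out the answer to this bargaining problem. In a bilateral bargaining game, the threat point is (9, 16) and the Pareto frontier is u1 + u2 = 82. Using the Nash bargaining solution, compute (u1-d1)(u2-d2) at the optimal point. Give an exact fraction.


Step 1: The Nash solution splits surplus symmetrically above the disagreement point
Step 2: u1 = (total + d1 - d2)/2 = (82 + 9 - 16)/2 = 75/2
Step 3: u2 = (total - d1 + d2)/2 = (82 - 9 + 16)/2 = 89/2
Step 4: Nash product = (75/2 - 9) * (89/2 - 16)
Step 5: = 57/2 * 57/2 = 3249/4

3249/4


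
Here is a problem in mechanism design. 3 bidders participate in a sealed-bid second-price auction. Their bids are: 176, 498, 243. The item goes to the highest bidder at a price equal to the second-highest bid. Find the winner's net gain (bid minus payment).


Step 1: Sort bids in descending order: 498, 243, 176
Step 2: The winning bid is the highest: 498
Step 3: The payment equals the second-highest bid: 243
Step 4: Surplus = winner's bid - payment = 498 - 243 = 255

255


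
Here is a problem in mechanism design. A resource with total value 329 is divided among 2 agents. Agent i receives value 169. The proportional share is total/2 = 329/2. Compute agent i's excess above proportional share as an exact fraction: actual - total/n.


Step 1: Proportional share = 329/2
Step 2: Agent's actual allocation = 169
Step 3: Excess = 169 - 329/2 = 9/2

9/2


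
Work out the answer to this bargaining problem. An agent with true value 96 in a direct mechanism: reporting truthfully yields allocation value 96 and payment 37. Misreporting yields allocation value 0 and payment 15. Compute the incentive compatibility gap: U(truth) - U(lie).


Step 1: U(truth) = value - payment = 96 - 37 = 59
Step 2: U(lie) = allocation - payment = 0 - 15 = -15
Step 3: IC gap = 59 - (-15) = 74

74


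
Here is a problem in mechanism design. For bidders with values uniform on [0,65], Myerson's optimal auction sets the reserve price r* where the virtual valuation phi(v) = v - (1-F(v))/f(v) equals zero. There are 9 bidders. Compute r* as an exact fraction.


Step 1: For U[0,65], F(v) = v/65 and f(v) = 1/65
Step 2: phi(v) = v - (1 - v/65)/(1/65) = v - (65 - v) = 2v - 65
Step 3: Set phi(r*) = 0: 2r* - 65 = 0
Step 4: r* = 65/2 (the number of bidders n = 9 does not enter)

65/2


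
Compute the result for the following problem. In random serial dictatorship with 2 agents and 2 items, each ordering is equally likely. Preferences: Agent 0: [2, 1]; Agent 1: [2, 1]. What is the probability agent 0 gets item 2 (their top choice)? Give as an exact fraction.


Step 1: Agent 0 wants item 2
Step 2: There are 2 possible orderings of agents
Step 3: In 1 orderings, agent 0 gets item 2
Step 4: Probability = 1/2

1/2


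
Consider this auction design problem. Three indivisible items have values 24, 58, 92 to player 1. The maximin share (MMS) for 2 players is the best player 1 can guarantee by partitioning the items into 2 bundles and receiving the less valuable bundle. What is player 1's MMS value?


Step 1: Item values = 24, 58, 92
Step 2: Enumerate all 2-bundle partitions and take the smaller bundle:
  Partition 1: {24} vs {58,92} -> bundles 24, 150; min = 24
  Partition 2: {58} vs {24,92} -> bundles 58, 116; min = 58
  Partition 3: {92} vs {24,58} -> bundles 92, 82; min = 82
Step 3: MMS = max(24, 58, 82) = 82

82


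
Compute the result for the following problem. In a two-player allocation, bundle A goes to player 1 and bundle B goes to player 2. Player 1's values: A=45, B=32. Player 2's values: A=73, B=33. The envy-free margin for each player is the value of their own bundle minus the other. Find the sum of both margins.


Step 1: Player 1's margin = v1(A) - v1(B) = 45 - 32 = 13
Step 2: Player 2's margin = v2(B) - v2(A) = 33 - 73 = -40
Step 3: Total margin = 13 + -40 = -27

-27


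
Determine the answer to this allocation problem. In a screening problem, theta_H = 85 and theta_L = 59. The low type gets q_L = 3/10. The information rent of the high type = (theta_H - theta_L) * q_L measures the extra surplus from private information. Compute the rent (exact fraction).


Step 1: theta_H - theta_L = 85 - 59 = 26
Step 2: Information rent = (theta_H - theta_L) * q_L
Step 3: = 26 * 3/10
Step 4: = 39/5

39/5


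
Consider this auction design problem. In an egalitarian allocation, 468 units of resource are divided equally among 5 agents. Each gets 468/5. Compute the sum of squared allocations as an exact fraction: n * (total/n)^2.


Step 1: Each agent's share = 468/5
Step 2: Square of each share = (468/5)^2 = 219024/25
Step 3: Sum of squares = 5 * 219024/25 = 219024/5

219024/5


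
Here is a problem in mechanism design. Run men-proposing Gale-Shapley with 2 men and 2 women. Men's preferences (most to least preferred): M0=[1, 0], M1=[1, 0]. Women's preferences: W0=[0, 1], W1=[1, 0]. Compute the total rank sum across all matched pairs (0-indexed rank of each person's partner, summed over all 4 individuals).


Step 1: Run Gale-Shapley (men propose, women hold best offer):
  M0 proposes to W1; she accepts
  M1 proposes to W1; she switches from M0
  M0 proposes to W0; she accepts
Step 2: Final matching: W0-M0, W1-M1
Step 3: 0-indexed ranks (man's rank of his match, then woman's): 1 + 0 + 0 + 0
Step 4: Total rank sum = 1

1


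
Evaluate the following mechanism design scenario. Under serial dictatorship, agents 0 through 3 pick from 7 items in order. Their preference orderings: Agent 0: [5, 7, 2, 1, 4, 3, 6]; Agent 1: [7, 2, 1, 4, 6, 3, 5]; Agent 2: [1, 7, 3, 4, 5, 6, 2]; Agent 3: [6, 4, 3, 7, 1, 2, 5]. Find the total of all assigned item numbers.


Step 1: Agent 0 picks item 5
Step 2: Agent 1 picks item 7
Step 3: Agent 2 picks item 1
Step 4: Agent 3 picks item 6
Step 5: Sum = 5 + 7 + 1 + 6 = 19

19


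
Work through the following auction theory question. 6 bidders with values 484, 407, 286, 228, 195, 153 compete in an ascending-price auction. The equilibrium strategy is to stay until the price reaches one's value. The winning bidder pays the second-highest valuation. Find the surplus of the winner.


Step 1: Identify the highest value: 484
Step 2: Identify the second-highest value: 407
Step 3: The final price = second-highest value = 407
Step 4: Surplus = 484 - 407 = 77

77


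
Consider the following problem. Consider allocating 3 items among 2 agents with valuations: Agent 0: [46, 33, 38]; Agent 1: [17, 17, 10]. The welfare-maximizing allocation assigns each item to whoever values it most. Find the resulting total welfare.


Step 1: For each item, find the maximum value among all agents.
Step 2: Item 0 -> Agent 0 (value 46)
Step 3: Item 1 -> Agent 0 (value 33)
Step 4: Item 2 -> Agent 0 (value 38)
Step 5: Total welfare = 46 + 33 + 38 = 117

117


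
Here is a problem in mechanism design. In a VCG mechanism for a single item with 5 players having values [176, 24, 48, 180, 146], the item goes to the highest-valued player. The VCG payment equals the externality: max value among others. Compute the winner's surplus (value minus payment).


Step 1: The winner is the agent with the highest value: agent 3 with value 180
Step 2: Values of other agents: [176, 24, 48, 146]
Step 3: VCG payment = max of others' values = 176
Step 4: Surplus = 180 - 176 = 4

4


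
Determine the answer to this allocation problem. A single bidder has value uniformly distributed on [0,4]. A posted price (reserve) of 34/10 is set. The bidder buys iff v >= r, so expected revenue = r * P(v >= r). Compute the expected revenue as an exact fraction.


Step 1: Posted price r = 17/5, value support [0,4]
Step 2: P(v >= r) = (4 - 17/5)/4 = 3/20
Step 3: Expected revenue = r * P(v >= r) = 17/5 * 3/20
Step 4: Revenue = 51/100

51/100


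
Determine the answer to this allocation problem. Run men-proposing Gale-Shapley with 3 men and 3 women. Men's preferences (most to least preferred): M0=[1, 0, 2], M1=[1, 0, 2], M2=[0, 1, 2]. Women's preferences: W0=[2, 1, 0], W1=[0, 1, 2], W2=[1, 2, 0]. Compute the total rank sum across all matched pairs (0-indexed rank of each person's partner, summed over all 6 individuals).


Step 1: Run Gale-Shapley (men propose, women hold best offer):
  M0 proposes to W1; she accepts
  M1 proposes to W1; rejected
  M1 proposes to W0; she accepts
  M2 proposes to W0; she switches from M1
  M1 proposes to W2; she accepts
Step 2: Final matching: W0-M2, W1-M0, W2-M1
Step 3: 0-indexed ranks (man's rank of his match, then woman's): 0 + 0 + 0 + 0 + 2 + 0
Step 4: Total rank sum = 2

2


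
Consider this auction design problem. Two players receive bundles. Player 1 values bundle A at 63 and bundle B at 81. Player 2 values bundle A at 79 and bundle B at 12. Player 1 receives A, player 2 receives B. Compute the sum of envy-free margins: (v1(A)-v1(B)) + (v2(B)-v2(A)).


Step 1: Player 1's margin = v1(A) - v1(B) = 63 - 81 = -18
Step 2: Player 2's margin = v2(B) - v2(A) = 12 - 79 = -67
Step 3: Total margin = -18 + -67 = -85

-85


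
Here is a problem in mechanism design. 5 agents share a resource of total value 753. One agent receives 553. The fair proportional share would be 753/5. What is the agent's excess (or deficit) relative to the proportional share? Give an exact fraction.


Step 1: Proportional share = 753/5
Step 2: Agent's actual allocation = 553
Step 3: Excess = 553 - 753/5 = 2012/5

2012/5


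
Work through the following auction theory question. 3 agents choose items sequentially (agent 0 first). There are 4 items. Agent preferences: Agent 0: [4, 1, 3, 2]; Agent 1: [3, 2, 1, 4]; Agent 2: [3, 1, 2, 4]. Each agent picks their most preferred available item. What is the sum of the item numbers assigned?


Step 1: Agent 0 picks item 4
Step 2: Agent 1 picks item 3
Step 3: Agent 2 picks item 1
Step 4: Sum = 4 + 3 + 1 = 8

8


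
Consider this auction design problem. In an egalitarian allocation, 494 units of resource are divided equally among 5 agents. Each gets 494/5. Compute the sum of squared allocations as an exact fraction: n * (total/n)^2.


Step 1: Each agent's share = 494/5
Step 2: Square of each share = (494/5)^2 = 244036/25
Step 3: Sum of squares = 5 * 244036/25 = 244036/5

244036/5


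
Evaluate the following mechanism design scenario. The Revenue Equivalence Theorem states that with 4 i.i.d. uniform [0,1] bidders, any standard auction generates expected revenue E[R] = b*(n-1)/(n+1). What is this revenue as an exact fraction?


Step 1: By Revenue Equivalence, expected revenue = b*(n-1)/(n+1)
Step 2: Substituting n = 4, b = 1
Step 3: Revenue = 1*(4-1)/(4+1) = 1*3/5
Step 4: Revenue = 3/5

3/5


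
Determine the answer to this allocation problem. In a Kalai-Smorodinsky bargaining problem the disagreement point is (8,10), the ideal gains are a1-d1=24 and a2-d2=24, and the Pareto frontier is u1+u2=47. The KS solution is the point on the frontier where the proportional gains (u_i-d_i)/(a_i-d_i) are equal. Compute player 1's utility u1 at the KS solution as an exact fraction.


Step 1: At the KS point, (u1-d1)/r1 = (u2-d2)/r2 = t and u1+u2 = 47
Step 2: u1 = d1 + r1*t and u2 = d2 + r2*t, so (d1 + r1*t) + (d2 + r2*t) = 47
Step 3: t = (47 - 8 - 10)/(24 + 24) = 29/48
Step 4: u1 = d1 + r1*t = 8 + 24 * 29/48 = 45/2
Step 5: (Check: u2 = d2 + r2*t = 49/2; u1+u2 = 45/2 + 49/2 = 47, on the frontier.)

45/2
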